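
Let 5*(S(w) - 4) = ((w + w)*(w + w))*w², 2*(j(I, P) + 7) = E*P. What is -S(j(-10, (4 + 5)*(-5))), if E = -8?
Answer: -3582980184/5 ≈ -7.1660e+8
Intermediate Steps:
j(I, P) = -7 - 4*P (j(I, P) = -7 + (-8*P)/2 = -7 - 4*P)
S(w) = 4 + 4*w⁴/5 (S(w) = 4 + (((w + w)*(w + w))*w²)/5 = 4 + (((2*w)*(2*w))*w²)/5 = 4 + ((4*w²)*w²)/5 = 4 + (4*w⁴)/5 = 4 + 4*w⁴/5)
-S(j(-10, (4 + 5)*(-5))) = -(4 + 4*(-7 - 4*(4 + 5)*(-5))⁴/5) = -(4 + 4*(-7 - 36*(-5))⁴/5) = -(4 + 4*(-7 - 4*(-45))⁴/5) = -(4 + 4*(-7 + 180)⁴/5) = -(4 + (⅘)*173⁴) = -(4 + (⅘)*895745041) = -(4 + 3582980164/5) = -1*3582980184/5 = -3582980184/5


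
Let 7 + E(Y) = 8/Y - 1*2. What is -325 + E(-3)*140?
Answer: -5875/3 ≈ -1958.3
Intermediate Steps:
E(Y) = -9 + 8/Y (E(Y) = -7 + (8/Y - 1*2) = -7 + (8/Y - 2) = -7 + (-2 + 8/Y) = -9 + 8/Y)
-325 + E(-3)*140 = -325 + (-9 + 8/(-3))*140 = -325 + (-9 + 8*(-1/3))*140 = -325 + (-9 - 8/3)*140 = -325 - 35/3*140 = -325 - 4900/3 = -5875/3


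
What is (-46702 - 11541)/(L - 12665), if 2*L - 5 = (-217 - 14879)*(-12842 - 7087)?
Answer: -116486/300822859 ≈ -0.00038722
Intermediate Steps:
L = 300848189/2 (L = 5/2 + ((-217 - 14879)*(-12842 - 7087))/2 = 5/2 + (-15096*(-19929))/2 = 5/2 + (½)*300848184 = 5/2 + 150424092 = 300848189/2 ≈ 1.5042e+8)
(-46702 - 11541)/(L - 12665) = (-46702 - 11541)/(300848189/2 - 12665) = -58243/300822859/2 = -58243*2/300822859 = -116486/300822859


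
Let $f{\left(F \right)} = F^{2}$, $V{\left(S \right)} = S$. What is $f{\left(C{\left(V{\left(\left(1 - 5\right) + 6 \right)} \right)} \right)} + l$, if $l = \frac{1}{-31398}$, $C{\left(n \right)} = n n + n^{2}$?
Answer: $\frac{2009471}{31398} \approx 64.0$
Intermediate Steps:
$C{\left(n \right)} = 2 n^{2}$ ($C{\left(n \right)} = n^{2} + n^{2} = 2 n^{2}$)
$l = - \frac{1}{31398} \approx -3.1849 \cdot 10^{-5}$
$f{\left(C{\left(V{\left(\left(1 - 5\right) + 6 \right)} \right)} \right)} + l = \left(2 \left(\left(1 - 5\right) + 6\right)^{2}\right)^{2} - \frac{1}{31398} = \left(2 \left(-4 + 6\right)^{2}\right)^{2} - \frac{1}{31398} = \left(2 \cdot 2^{2}\right)^{2} - \frac{1}{31398} = \left(2 \cdot 4\right)^{2} - \frac{1}{31398} = 8^{2} - \frac{1}{31398} = 64 - \frac{1}{31398} = \frac{2009471}{31398}$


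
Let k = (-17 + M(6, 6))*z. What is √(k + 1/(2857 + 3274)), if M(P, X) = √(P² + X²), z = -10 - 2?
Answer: √(7668194975 - 2706419592*√2)/6131 ≈ 10.108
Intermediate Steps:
z = -12
k = 204 - 72*√2 (k = (-17 + √(6² + 6²))*(-12) = (-17 + √(36 + 36))*(-12) = (-17 + √72)*(-12) = (-17 + 6*√2)*(-12) = 204 - 72*√2 ≈ 102.18)
√(k + 1/(2857 + 3274)) = √((204 - 72*√2) + 1/(2857 + 3274)) = √((204 - 72*√2) + 1/6131) = √(1250725/6131 - 72*√2)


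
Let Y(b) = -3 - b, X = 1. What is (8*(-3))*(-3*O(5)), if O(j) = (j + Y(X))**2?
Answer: 72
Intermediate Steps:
O(j) = (-4 + j)**2 (O(j) = (j + (-3 - 1*1))**2 = (j + (-3 - 1))**2 = (j - 4)**2 = (-4 + j)**2)
(8*(-3))*(-3*O(5)) = (8*(-3))*(-3*(-4 + 5)**2) = -(-72)*1**2 = -(-72) = -24*(-3) = 72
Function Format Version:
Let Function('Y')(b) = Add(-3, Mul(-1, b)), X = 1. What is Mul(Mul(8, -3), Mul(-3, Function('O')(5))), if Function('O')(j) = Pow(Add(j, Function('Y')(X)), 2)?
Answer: 72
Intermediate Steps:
Function('O')(j) = Pow(Add(-4, j), 2) (Function('O')(j) = Pow(Add(j, Add(-3, Mul(-1, 1))), 2) = Pow(Add(j, Add(-3, -1)), 2) = Pow(Add(j, -4), 2) = Pow(Add(-4, j), 2))
Mul(Mul(8, -3), Mul(-3, Function('O')(5))) = Mul(Mul(8, -3), Mul(-3, Pow(Add(-4, 5), 2))) = Mul(-24, Mul(-3, Pow(1, 2))) = Mul(-24, Mul(-3, 1)) = Mul(-24, -3) = 72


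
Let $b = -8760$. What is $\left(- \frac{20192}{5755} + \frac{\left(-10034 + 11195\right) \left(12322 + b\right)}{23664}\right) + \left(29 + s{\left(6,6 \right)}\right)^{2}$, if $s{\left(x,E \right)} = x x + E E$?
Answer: $\frac{235426420957}{22697720} \approx 10372.0$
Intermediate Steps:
$s{\left(x,E \right)} = E^{2} + x^{2}$ ($s{\left(x,E \right)} = x^{2} + E^{2} = E^{2} + x^{2}$)
$\left(- \frac{20192}{5755} + \frac{\left(-10034 + 11195\right) \left(12322 + b\right)}{23664}\right) + \left(29 + s{\left(6,6 \right)}\right)^{2} = \left(- \frac{20192}{5755} + \frac{\left(-10034 + 11195\right) \left(12322 - 8760\right)}{23664}\right) + \left(29 + \left(6^{2} + 6^{2}\right)\right)^{2} = \left(\left(-20192\right) \frac{1}{5755} + 1161 \cdot 3562 \cdot \frac{1}{23664}\right) + \left(29 + \left(36 + 36\right)\right)^{2} = \left(- \frac{20192}{5755} + 4135482 \cdot \frac{1}{23664}\right) + \left(29 + 72\right)^{2} = \left(- \frac{20192}{5755} + \frac{689247}{3944}\right) + 101^{2} = \frac{3886979237}{22697720} + 10201 = \frac{235426420957}{22697720}$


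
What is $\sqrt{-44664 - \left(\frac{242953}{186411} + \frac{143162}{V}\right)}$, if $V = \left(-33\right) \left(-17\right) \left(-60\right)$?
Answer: $\frac{i \sqrt{5426942450795679650870}}{348588570} \approx 211.33 i$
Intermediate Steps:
$V = -33660$ ($V = 561 \left(-60\right) = -33660$)
$\sqrt{-44664 - \left(\frac{242953}{186411} + \frac{143162}{V}\right)} = \sqrt{-44664 - \left(- \frac{71581}{16830} + \frac{242953}{186411}\right)} = \sqrt{-44664 - - \frac{3084862267}{1045765710}} = \sqrt{-44664 + \left(\frac{71581}{16830} - \frac{242953}{186411}\right)} = \sqrt{-44664 + \frac{3084862267}{1045765710}} = \sqrt{- \frac{46704994809173}{1045765710}} = \frac{i \sqrt{5426942450795679650870}}{348588570}$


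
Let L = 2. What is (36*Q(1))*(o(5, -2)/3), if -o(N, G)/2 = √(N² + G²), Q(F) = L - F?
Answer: -24*√29 ≈ -129.24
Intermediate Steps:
Q(F) = 2 - F
o(N, G) = -2*√(G² + N²) (o(N, G) = -2*√(N² + G²) = -2*√(G² + N²))
(36*Q(1))*(o(5, -2)/3) = (36*(2 - 1*1))*(-2*√((-2)² + 5²)/3) = (36*(2 - 1))*(-2*√(4 + 25)*(⅓)) = (36*1)*(-2*√29*(⅓)) = 36*(-2*√29/3) = -24*√29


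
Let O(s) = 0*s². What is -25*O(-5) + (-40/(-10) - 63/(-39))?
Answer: 73/13 ≈ 5.6154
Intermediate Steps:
O(s) = 0
-25*O(-5) + (-40/(-10) - 63/(-39)) = -25*0 + (-40/(-10) - 63/(-39)) = 0 + (-40*(-⅒) - 63*(-1/39)) = 0 + (4 + 21/13) = 0 + 73/13 = 73/13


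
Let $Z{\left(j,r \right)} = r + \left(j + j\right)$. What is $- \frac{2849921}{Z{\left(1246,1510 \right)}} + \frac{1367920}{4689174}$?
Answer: $- \frac{742127835523}{1042559686} \approx -711.83$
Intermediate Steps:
$Z{\left(j,r \right)} = r + 2 j$
$- \frac{2849921}{Z{\left(1246,1510 \right)}} + \frac{1367920}{4689174} = - \frac{2849921}{1510 + 2 \cdot 1246} + \frac{1367920}{4689174} = - \frac{2849921}{1510 + 2492} + 1367920 \cdot \frac{1}{4689174} = - \frac{2849921}{4002} + \frac{683960}{2344587} = - \frac{742127835523}{1042559686}$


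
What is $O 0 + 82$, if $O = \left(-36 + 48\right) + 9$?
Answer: $82$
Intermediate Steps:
$O = 21$ ($O = 12 + 9 = 21$)
$O 0 + 82 = 21 \cdot 0 + 82 = 0 + 82 = 82$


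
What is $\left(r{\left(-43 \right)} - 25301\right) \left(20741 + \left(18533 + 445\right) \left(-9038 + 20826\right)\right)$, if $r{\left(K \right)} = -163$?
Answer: $-5697147424920$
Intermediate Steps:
$\left(r{\left(-43 \right)} - 25301\right) \left(20741 + \left(18533 + 445\right) \left(-9038 + 20826\right)\right) = \left(-163 - 25301\right) \left(20741 + \left(18533 + 445\right) \left(-9038 + 20826\right)\right) = - 25464 \left(20741 + 18978 \cdot 11788\right) = - 25464 \left(20741 + 223712664\right) = \left(-25464\right) 223733405 = -5697147424920$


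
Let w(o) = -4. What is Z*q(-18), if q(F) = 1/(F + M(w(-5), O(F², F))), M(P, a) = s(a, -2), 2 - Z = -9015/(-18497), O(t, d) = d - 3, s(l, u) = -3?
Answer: -3997/55491 ≈ -0.072030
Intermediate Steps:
O(t, d) = -3 + d
Z = 27979/18497 (Z = 2 - (-9015)/(-18497) = 2 - (-9015)*(-1)/18497 = 2 - 1*9015/18497 = 2 - 9015/18497 = 27979/18497 ≈ 1.5126)
M(P, a) = -3
q(F) = 1/(-3 + F) (q(F) = 1/(F - 3) = 1/(-3 + F))
Z*q(-18) = 27979/(18497*(-3 - 18)) = (27979/18497)/(-21) = (27979/18497)*(-1/21) = -3997/55491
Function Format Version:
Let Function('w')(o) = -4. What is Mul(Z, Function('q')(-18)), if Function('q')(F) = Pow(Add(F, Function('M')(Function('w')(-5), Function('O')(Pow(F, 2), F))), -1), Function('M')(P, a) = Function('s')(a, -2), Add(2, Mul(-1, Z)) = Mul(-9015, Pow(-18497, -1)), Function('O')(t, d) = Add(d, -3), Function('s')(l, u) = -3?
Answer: Rational(-3997, 55491) ≈ -0.072030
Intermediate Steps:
Function('O')(t, d) = Add(-3, d)
Z = Rational(27979, 18497) (Z = Add(2, Mul(-1, Mul(-9015, Pow(-18497, -1)))) = Add(2, Mul(-1, Mul(-9015, Rational(-1, 18497)))) = Add(2, Mul(-1, Rational(9015, 18497))) = Add(2, Rational(-9015, 18497)) = Rational(27979, 18497) ≈ 1.5126)
Function('M')(P, a) = -3
Function('q')(F) = Pow(Add(-3, F), -1) (Function('q')(F) = Pow(Add(F, -3), -1) = Pow(Add(-3, F), -1))
Mul(Z, Function('q')(-18)) = Mul(Rational(27979, 18497), Pow(Add(-3, -18), -1)) = Mul(Rational(27979, 18497), Pow(-21, -1)) = Mul(Rational(27979, 18497), Rational(-1, 21)) = Rational(-3997, 55491)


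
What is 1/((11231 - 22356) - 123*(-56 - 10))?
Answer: -1/3007 ≈ -0.00033256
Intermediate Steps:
1/((11231 - 22356) - 123*(-56 - 10)) = 1/(-11125 - 123*(-66)) = 1/(-11125 + 8118) = 1/(-3007) = -1/3007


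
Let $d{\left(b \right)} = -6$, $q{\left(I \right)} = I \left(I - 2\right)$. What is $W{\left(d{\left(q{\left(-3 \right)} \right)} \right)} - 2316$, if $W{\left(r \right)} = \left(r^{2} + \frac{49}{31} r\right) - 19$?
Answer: $- \frac{71563}{31} \approx -2308.5$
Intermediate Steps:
$q{\left(I \right)} = I \left(-2 + I\right)$
$W{\left(r \right)} = -19 + r^{2} + \frac{49 r}{31}$ ($W{\left(r \right)} = \left(r^{2} + 49 \cdot \frac{1}{31} r\right) - 19 = \left(r^{2} + \frac{49 r}{31}\right) - 19 = -19 + r^{2} + \frac{49 r}{31}$)
$W{\left(d{\left(q{\left(-3 \right)} \right)} \right)} - 2316 = \left(-19 + \left(-6\right)^{2} + \frac{49}{31} \left(-6\right)\right) - 2316 = \left(-19 + 36 - \frac{294}{31}\right) - 2316 = \frac{233}{31} - 2316 = - \frac{71563}{31}$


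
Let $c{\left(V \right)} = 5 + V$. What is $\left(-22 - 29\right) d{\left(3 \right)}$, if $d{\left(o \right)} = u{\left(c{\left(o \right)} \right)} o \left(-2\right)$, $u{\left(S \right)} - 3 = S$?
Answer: $3366$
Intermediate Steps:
$u{\left(S \right)} = 3 + S$
$d{\left(o \right)} = - 2 o \left(8 + o\right)$ ($d{\left(o \right)} = \left(3 + \left(5 + o\right)\right) o \left(-2\right) = \left(8 + o\right) o \left(-2\right) = o \left(8 + o\right) \left(-2\right) = - 2 o \left(8 + o\right)$)
$\left(-22 - 29\right) d{\left(3 \right)} = \left(-22 - 29\right) \left(\left(-2\right) 3 \left(8 + 3\right)\right) = \left(-22 - 29\right) \left(\left(-2\right) 3 \cdot 11\right) = \left(-51\right) \left(-66\right) = 3366$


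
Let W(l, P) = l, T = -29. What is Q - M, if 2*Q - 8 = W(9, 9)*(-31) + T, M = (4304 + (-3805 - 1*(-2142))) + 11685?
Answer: -14476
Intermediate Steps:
M = 14326 (M = (4304 + (-3805 + 2142)) + 11685 = (4304 - 1663) + 11685 = 2641 + 11685 = 14326)
Q = -150 (Q = 4 + (9*(-31) - 29)/2 = 4 + (-279 - 29)/2 = 4 + (1/2)*(-308) = 4 - 154 = -150)
Q - M = -150 - 1*14326 = -150 - 14326 = -14476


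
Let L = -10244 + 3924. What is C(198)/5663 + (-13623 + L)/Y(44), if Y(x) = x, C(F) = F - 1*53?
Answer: -10266439/22652 ≈ -453.22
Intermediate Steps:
L = -6320
C(F) = -53 + F (C(F) = F - 53 = -53 + F)
C(198)/5663 + (-13623 + L)/Y(44) = (-53 + 198)/5663 + (-13623 - 6320)/44 = 145*(1/5663) - 19943*1/44 = 145/5663 - 1813/4 = -10266439/22652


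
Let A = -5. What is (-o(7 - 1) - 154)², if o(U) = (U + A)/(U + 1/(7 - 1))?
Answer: 32535616/1369 ≈ 23766.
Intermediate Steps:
o(U) = (-5 + U)/(⅙ + U) (o(U) = (U - 5)/(U + 1/(7 - 1)) = (-5 + U)/(U + 1/6) = (-5 + U)/(U + ⅙) = (-5 + U)/(⅙ + U))
(-o(7 - 1) - 154)² = (-6*(-5 + (7 - 1))/(1 + 6*(7 - 1)) - 154)² = (-6*(-5 + 6)/(1 + 6*6) - 154)² = (-6/(1 + 36) - 154)² = (-6/37 - 154)² = (-5704/37)² = 32535616/1369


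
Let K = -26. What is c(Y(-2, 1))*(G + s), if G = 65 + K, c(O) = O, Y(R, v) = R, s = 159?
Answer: -396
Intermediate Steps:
G = 39 (G = 65 - 26 = 39)
c(Y(-2, 1))*(G + s) = -2*(39 + 159) = -2*198 = -396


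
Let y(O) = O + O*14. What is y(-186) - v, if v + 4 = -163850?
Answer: 161064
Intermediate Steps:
y(O) = 15*O (y(O) = O + 14*O = 15*O)
v = -163854 (v = -4 - 163850 = -163854)
y(-186) - v = 15*(-186) - 1*(-163854) = -2790 + 163854 = 161064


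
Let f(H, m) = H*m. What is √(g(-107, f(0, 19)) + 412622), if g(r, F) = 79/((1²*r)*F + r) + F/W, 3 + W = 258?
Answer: 5*√188964033/107 ≈ 642.36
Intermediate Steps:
W = 255 (W = -3 + 258 = 255)
g(r, F) = 79/(r + F*r) + F/255 (g(r, F) = 79/((1²*r)*F + r) + F/255 = 79/((1*r)*F + r) + F*(1/255) = 79/(r*F + r) + F/255 = 79/(F*r + r) + F/255 = 79/(r + F*r) + F/255)
√(g(-107, f(0, 19)) + 412622) = √((1/255)*(20145 + (0*19)*(-107) - 107*(0*19)²)/(-107*(1 + 0*19)) + 412622) = √((1/255)*(-1/107)*(20145 + 0*(-107) - 107*0²)/(1 + 0) + 412622) = √((1/255)*(-1/107)*(20145 + 0 - 107*0)/1 + 412622) = √((1/255)*(-1/107)*1*(20145 + 0 + 0) + 412622) = √((1/255)*(-1/107)*1*20145 + 412622) = √(-79/107 + 412622) = √(44150475/107) = 5*√188964033/107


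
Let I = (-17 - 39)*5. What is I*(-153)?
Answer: 42840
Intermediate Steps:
I = -280 (I = -56*5 = -280)
I*(-153) = -280*(-153) = 42840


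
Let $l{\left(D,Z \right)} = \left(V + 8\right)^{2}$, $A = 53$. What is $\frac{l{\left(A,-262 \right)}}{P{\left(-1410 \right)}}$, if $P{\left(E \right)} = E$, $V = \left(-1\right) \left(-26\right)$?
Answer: $- \frac{578}{705} \approx -0.81986$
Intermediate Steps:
$V = 26$
$l{\left(D,Z \right)} = 1156$ ($l{\left(D,Z \right)} = \left(26 + 8\right)^{2} = 34^{2} = 1156$)
$\frac{l{\left(A,-262 \right)}}{P{\left(-1410 \right)}} = \frac{1156}{-1410} = 1156 \left(- \frac{1}{1410}\right) = - \frac{578}{705}$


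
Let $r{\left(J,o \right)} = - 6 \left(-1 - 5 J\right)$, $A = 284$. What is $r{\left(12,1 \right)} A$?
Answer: $103944$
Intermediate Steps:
$r{\left(J,o \right)} = 6 + 30 J$
$r{\left(12,1 \right)} A = \left(6 + 30 \cdot 12\right) 284 = \left(6 + 360\right) 284 = 366 \cdot 284 = 103944$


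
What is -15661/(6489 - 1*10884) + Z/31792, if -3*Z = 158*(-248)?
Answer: 34706192/8732865 ≈ 3.9742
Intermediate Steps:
Z = 39184/3 (Z = -158*(-248)/3 = -⅓*(-39184) = 39184/3 ≈ 13061.)
-15661/(6489 - 1*10884) + Z/31792 = -15661/(6489 - 1*10884) + (39184/3)/31792 = -15661/(6489 - 10884) + (39184/3)*(1/31792) = -15661/(-4395) + 2449/5961 = -15661*(-1/4395) + 2449/5961 = 15661/4395 + 2449/5961 = 34706192/8732865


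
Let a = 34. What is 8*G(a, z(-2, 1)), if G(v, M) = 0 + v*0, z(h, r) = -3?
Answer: 0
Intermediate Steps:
G(v, M) = 0 (G(v, M) = 0 + 0 = 0)
8*G(a, z(-2, 1)) = 8*0 = 0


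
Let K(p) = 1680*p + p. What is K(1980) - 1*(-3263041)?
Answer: 6591421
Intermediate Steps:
K(p) = 1681*p
K(1980) - 1*(-3263041) = 1681*1980 - 1*(-3263041) = 3328380 + 3263041 = 6591421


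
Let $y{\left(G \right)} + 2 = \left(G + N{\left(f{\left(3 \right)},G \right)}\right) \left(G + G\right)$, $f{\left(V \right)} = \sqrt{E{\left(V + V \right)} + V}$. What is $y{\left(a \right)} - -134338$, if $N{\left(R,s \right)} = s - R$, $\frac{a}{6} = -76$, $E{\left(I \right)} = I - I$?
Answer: $966080 + 912 \sqrt{3} \approx 9.6766 \cdot 10^{5}$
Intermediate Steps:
$E{\left(I \right)} = 0$
$a = -456$ ($a = 6 \left(-76\right) = -456$)
$f{\left(V \right)} = \sqrt{V}$ ($f{\left(V \right)} = \sqrt{0 + V} = \sqrt{V}$)
$y{\left(G \right)} = -2 + 2 G \left(- \sqrt{3} + 2 G\right)$ ($y{\left(G \right)} = -2 + \left(G + \left(G - \sqrt{3}\right)\right) \left(G + G\right) = -2 + \left(- \sqrt{3} + 2 G\right) 2 G = -2 + 2 G \left(- \sqrt{3} + 2 G\right)$)
$y{\left(a \right)} - -134338 = \left(-2 + 2 \left(-456\right)^{2} + 2 \left(-456\right) \left(-456 - \sqrt{3}\right)\right) - -134338 = \left(-2 + 2 \cdot 207936 + \left(415872 + 912 \sqrt{3}\right)\right) + 134338 = \left(-2 + 415872 + \left(415872 + 912 \sqrt{3}\right)\right) + 134338 = \left(831742 + 912 \sqrt{3}\right) + 134338 = 966080 + 912 \sqrt{3}$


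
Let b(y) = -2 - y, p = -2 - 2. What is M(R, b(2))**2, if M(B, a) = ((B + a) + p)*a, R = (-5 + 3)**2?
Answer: 256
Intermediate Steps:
p = -4
R = 4 (R = (-2)**2 = 4)
M(B, a) = a*(-4 + B + a) (M(B, a) = ((B + a) - 4)*a = (-4 + B + a)*a = a*(-4 + B + a))
M(R, b(2))**2 = ((-2 - 1*2)*(-4 + 4 + (-2 - 1*2)))**2 = ((-2 - 2)*(-4 + 4 + (-2 - 2)))**2 = (-4*(-4 + 4 - 4))**2 = (-4*(-4))**2 = 16**2 = 256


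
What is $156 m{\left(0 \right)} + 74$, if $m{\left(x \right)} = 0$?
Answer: $74$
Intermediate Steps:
$156 m{\left(0 \right)} + 74 = 156 \cdot 0 + 74 = 0 + 74 = 74$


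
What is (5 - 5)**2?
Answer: 0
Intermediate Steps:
(5 - 5)**2 = 0**2 = 0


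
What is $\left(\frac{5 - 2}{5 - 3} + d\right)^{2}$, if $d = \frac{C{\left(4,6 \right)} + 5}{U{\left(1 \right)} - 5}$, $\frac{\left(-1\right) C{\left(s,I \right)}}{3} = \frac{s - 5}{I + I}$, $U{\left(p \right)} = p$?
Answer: $\frac{9}{256} \approx 0.035156$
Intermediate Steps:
$C{\left(s,I \right)} = - \frac{3 \left(-5 + s\right)}{2 I}$ ($C{\left(s,I \right)} = - 3 \frac{s - 5}{I + I} = - 3 \frac{-5 + s}{2 I} = - \frac{3 \left(-5 + s\right)}{2 I}$)
$d = - \frac{21}{16}$ ($d = \frac{\frac{3 \left(5 - 4\right)}{2 \cdot 6} + 5}{1 - 5} = \frac{\frac{3}{2} \cdot \frac{1}{6} \left(5 - 4\right) + 5}{-4} = \left(\frac{3}{2} \cdot \frac{1}{6} \cdot 1 + 5\right) \left(- \frac{1}{4}\right) = \left(\frac{1}{4} + 5\right) \left(- \frac{1}{4}\right) = \frac{21}{4} \left(- \frac{1}{4}\right) = - \frac{21}{16} \approx -1.3125$)
$\left(\frac{5 - 2}{5 - 3} + d\right)^{2} = \left(\frac{5 - 2}{5 - 3} - \frac{21}{16}\right)^{2} = \left(\frac{3}{2} - \frac{21}{16}\right)^{2} = \left(\frac{3}{16}\right)^{2} = \frac{9}{256}$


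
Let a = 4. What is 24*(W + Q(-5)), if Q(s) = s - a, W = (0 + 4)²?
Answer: 168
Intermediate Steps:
W = 16 (W = 4² = 16)
Q(s) = -4 + s (Q(s) = s - 1*4 = s - 4 = -4 + s)
24*(W + Q(-5)) = 24*(16 + (-4 - 5)) = 24*(16 - 9) = 24*7 = 168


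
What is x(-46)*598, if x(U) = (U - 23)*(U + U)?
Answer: 3796104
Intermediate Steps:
x(U) = 2*U*(-23 + U) (x(U) = (-23 + U)*(2*U) = 2*U*(-23 + U))
x(-46)*598 = (2*(-46)*(-23 - 46))*598 = (2*(-46)*(-69))*598 = 6348*598 = 3796104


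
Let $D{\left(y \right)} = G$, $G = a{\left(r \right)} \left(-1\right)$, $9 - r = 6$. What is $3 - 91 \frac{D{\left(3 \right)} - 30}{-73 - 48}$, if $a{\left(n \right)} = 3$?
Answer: $- \frac{240}{11} \approx -21.818$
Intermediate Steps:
$r = 3$ ($r = 9 - 6 = 3$)
$G = -3$ ($G = 3 \left(-1\right) = -3$)
$D{\left(y \right)} = -3$
$3 - 91 \frac{D{\left(3 \right)} - 30}{-73 - 48} = 3 - 91 \frac{-3 - 30}{-73 - 48} = 3 - 91 \left(- \frac{33}{-121}\right) = 3 - 91 \left(\left(-33\right) \left(- \frac{1}{121}\right)\right) = 3 - \frac{273}{11} = - \frac{240}{11}$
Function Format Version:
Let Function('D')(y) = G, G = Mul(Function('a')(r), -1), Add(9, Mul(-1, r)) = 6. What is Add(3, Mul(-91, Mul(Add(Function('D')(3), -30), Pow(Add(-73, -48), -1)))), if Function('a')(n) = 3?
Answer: Rational(-240, 11) ≈ -21.818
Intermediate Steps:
r = 3 (r = Add(9, Mul(-1, 6)) = Add(9, -6) = 3)
G = -3 (G = Mul(3, -1) = -3)
Function('D')(y) = -3
Add(3, Mul(-91, Mul(Add(Function('D')(3), -30), Pow(Add(-73, -48), -1)))) = Add(3, Mul(-91, Mul(Add(-3, -30), Pow(Add(-73, -48), -1)))) = Add(3, Mul(-91, Mul(-33, Pow(-121, -1)))) = Add(3, Mul(-91, Mul(-33, Rational(-1, 121)))) = Add(3, Mul(-91, Rational(3, 11))) = Add(3, Rational(-273, 11)) = Rational(-240, 11)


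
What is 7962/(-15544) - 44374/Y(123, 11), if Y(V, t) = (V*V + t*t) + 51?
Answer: -36889819/10810852 ≈ -3.4123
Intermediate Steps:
Y(V, t) = 51 + V**2 + t**2 (Y(V, t) = (V**2 + t**2) + 51 = 51 + V**2 + t**2)
7962/(-15544) - 44374/Y(123, 11) = 7962/(-15544) - 44374/(51 + 123**2 + 11**2) = 7962*(-1/15544) - 44374/(51 + 15129 + 121) = -3981/7772 - 44374/15301 = -3981/7772 - 44374*1/15301 = -3981/7772 - 4034/1391 = -36889819/10810852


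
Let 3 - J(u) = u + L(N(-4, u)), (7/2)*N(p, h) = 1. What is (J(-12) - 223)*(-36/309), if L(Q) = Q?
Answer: 17496/721 ≈ 24.266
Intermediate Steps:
N(p, h) = 2/7 (N(p, h) = (2/7)*1 = 2/7)
J(u) = 19/7 - u (J(u) = 3 - (u + 2/7) = 3 - (2/7 + u) = 3 + (-2/7 - u) = 19/7 - u)
(J(-12) - 223)*(-36/309) = ((19/7 - 1*(-12)) - 223)*(-36/309) = ((19/7 + 12) - 223)*(-36*1/309) = (103/7 - 223)*(-12/103) = -1458/7*(-12/103) = 17496/721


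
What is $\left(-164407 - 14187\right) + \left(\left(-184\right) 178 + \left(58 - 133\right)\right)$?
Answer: $-211421$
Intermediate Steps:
$\left(-164407 - 14187\right) + \left(\left(-184\right) 178 + \left(58 - 133\right)\right) = -178594 + \left(-32752 + \left(58 - 133\right)\right) = -178594 - 32827 = -211421$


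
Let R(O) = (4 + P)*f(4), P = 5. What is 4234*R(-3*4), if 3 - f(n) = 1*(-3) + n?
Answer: 76212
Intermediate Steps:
f(n) = 6 - n (f(n) = 3 - (1*(-3) + n) = 3 - (-3 + n) = 3 + (3 - n) = 6 - n)
R(O) = 18 (R(O) = (4 + 5)*(6 - 1*4) = 9*(6 - 4) = 9*2 = 18)
4234*R(-3*4) = 4234*18 = 76212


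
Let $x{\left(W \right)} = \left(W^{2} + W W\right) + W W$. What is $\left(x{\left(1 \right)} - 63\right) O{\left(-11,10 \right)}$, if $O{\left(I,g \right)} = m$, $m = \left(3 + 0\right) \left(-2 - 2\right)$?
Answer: $720$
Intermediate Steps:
$x{\left(W \right)} = 3 W^{2}$ ($x{\left(W \right)} = \left(W^{2} + W^{2}\right) + W^{2} = 2 W^{2} + W^{2} = 3 W^{2}$)
$m = -12$ ($m = 3 \left(-4\right) = -12$)
$O{\left(I,g \right)} = -12$
$\left(x{\left(1 \right)} - 63\right) O{\left(-11,10 \right)} = \left(3 \cdot 1^{2} - 63\right) \left(-12\right) = \left(3 \cdot 1 - 63\right) \left(-12\right) = \left(3 - 63\right) \left(-12\right) = \left(-60\right) \left(-12\right) = 720$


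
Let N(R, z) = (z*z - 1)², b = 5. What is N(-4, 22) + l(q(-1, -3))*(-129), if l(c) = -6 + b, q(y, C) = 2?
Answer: 233418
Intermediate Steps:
N(R, z) = (-1 + z²)² (N(R, z) = (z² - 1)² = (-1 + z²)²)
l(c) = -1 (l(c) = -6 + 5 = -1)
N(-4, 22) + l(q(-1, -3))*(-129) = (-1 + 22²)² - 1*(-129) = (-1 + 484)² + 129 = 483² + 129 = 233289 + 129 = 233418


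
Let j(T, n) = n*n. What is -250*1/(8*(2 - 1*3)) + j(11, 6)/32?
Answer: 259/8 ≈ 32.375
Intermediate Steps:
j(T, n) = n²
-250*1/(8*(2 - 1*3)) + j(11, 6)/32 = -250*1/(8*(2 - 1*3)) + 6²/32 = -250*1/(8*(2 - 3)) + 36*(1/32) = -250/(8*(-1)) + 9/8 = -250/(-8) + 9/8 = -250*(-⅛) + 9/8 = 125/4 + 9/8 = 259/8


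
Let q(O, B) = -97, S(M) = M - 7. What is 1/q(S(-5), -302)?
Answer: -1/97 ≈ -0.010309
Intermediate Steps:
S(M) = -7 + M
1/q(S(-5), -302) = 1/(-97) = -1/97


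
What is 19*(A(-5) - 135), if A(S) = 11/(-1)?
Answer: -2774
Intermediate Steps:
A(S) = -11 (A(S) = 11*(-1) = -11)
19*(A(-5) - 135) = 19*(-11 - 135) = 19*(-146) = -2774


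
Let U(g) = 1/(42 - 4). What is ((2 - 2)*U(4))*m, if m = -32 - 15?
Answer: 0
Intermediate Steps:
U(g) = 1/38
m = -47
((2 - 2)*U(4))*m = ((2 - 2)*(1/38))*(-47) = (0*(1/38))*(-47) = 0*(-47) = 0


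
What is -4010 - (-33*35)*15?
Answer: 13315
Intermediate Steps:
-4010 - (-33*35)*15 = -4010 - (-1155)*15 = -4010 - 1*(-17325) = -4010 + 17325 = 13315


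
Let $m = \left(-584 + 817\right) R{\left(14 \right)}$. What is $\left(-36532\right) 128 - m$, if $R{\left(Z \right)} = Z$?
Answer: $-4679358$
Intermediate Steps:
$m = 3262$ ($m = \left(-584 + 817\right) 14 = 233 \cdot 14 = 3262$)
$\left(-36532\right) 128 - m = \left(-36532\right) 128 - 3262 = -4676096 - 3262 = -4679358$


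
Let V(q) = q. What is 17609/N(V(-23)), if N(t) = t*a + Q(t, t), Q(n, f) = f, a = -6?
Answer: 17609/115 ≈ 153.12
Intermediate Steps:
N(t) = -5*t (N(t) = t*(-6) + t = -6*t + t = -5*t)
17609/N(V(-23)) = 17609/((-5*(-23))) = 17609/115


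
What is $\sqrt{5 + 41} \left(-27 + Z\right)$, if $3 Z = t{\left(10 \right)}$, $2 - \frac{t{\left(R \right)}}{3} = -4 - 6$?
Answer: $- 15 \sqrt{46} \approx -101.73$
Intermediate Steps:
$t{\left(R \right)} = 36$ ($t{\left(R \right)} = 6 - 3 \left(-4 - 6\right) = 6 - -30 = 6 + 30 = 36$)
$Z = 12$ ($Z = \frac{1}{3} \cdot 36 = 12$)
$\sqrt{5 + 41} \left(-27 + Z\right) = \sqrt{5 + 41} \left(-27 + 12\right) = \sqrt{46} \left(-15\right) = - 15 \sqrt{46}$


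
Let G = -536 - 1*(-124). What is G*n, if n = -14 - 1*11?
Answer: 10300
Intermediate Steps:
G = -412 (G = -536 + 124 = -412)
n = -25 (n = -14 - 11 = -25)
G*n = -412*(-25) = 10300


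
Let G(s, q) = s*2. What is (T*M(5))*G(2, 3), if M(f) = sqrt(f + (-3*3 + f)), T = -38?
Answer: -152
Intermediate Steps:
G(s, q) = 2*s
M(f) = sqrt(-9 + 2*f) (M(f) = sqrt(f + (-9 + f)) = sqrt(-9 + 2*f))
(T*M(5))*G(2, 3) = (-38*sqrt(-9 + 2*5))*(2*2) = -38*sqrt(-9 + 10)*4 = -38*sqrt(1)*4 = -38*1*4 = -38*4 = -152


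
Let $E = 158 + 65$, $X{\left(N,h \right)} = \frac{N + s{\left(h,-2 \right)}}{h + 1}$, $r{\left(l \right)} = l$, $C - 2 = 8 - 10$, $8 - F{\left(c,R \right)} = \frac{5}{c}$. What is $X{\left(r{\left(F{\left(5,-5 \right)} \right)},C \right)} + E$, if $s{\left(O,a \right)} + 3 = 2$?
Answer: $229$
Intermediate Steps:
$s{\left(O,a \right)} = -1$ ($s{\left(O,a \right)} = -3 + 2 = -1$)
$F{\left(c,R \right)} = 8 - \frac{5}{c}$
$C = 0$ ($C = 2 + \left(8 - 10\right) = 2 - 2 = 0$)
$X{\left(N,h \right)} = \frac{-1 + N}{1 + h}$ ($X{\left(N,h \right)} = \frac{N - 1}{h + 1} = \frac{-1 + N}{1 + h}$)
$E = 223$
$X{\left(r{\left(F{\left(5,-5 \right)} \right)},C \right)} + E = \frac{-1 + \left(8 - \frac{5}{5}\right)}{1 + 0} + 223 = \frac{-1 + \left(8 - 1\right)}{1} + 223 = 1 \left(-1 + \left(8 - 1\right)\right) + 223 = 1 \left(-1 + 7\right) + 223 = 1 \cdot 6 + 223 = 6 + 223 = 229$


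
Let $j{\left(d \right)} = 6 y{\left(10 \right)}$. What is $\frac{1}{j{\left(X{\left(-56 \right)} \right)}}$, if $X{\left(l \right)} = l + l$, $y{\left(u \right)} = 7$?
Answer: $\frac{1}{42} \approx 0.02381$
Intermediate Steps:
$X{\left(l \right)} = 2 l$
$j{\left(d \right)} = 42$ ($j{\left(d \right)} = 6 \cdot 7 = 42$)
$\frac{1}{j{\left(X{\left(-56 \right)} \right)}} = \frac{1}{42}$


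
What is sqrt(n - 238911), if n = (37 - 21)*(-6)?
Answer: I*sqrt(239007) ≈ 488.88*I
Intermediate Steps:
n = -96 (n = 16*(-6) = -96)
sqrt(n - 238911) = sqrt(-96 - 238911) = sqrt(-239007) = I*sqrt(239007)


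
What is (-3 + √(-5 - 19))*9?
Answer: -27 + 18*I*√6 ≈ -27.0 + 44.091*I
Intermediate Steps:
(-3 + √(-5 - 19))*9 = (-3 + √(-24))*9 = (-3 + 2*I*√6)*9 = -27 + 18*I*√6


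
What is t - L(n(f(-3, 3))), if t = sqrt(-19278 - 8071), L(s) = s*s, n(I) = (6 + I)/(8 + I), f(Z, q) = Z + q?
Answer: -9/16 + I*sqrt(27349) ≈ -0.5625 + 165.38*I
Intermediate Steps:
n(I) = (6 + I)/(8 + I)
L(s) = s**2
t = I*sqrt(27349) (t = sqrt(-27349) = I*sqrt(27349) ≈ 165.38*I)
t - L(n(f(-3, 3))) = I*sqrt(27349) - ((6 + (-3 + 3))/(8 + (-3 + 3)))**2 = I*sqrt(27349) - ((6 + 0)/(8 + 0))**2 = I*sqrt(27349) - (6/8)**2 = I*sqrt(27349) - ((1/8)*6)**2 = I*sqrt(27349) - (3/4)**2 = I*sqrt(27349) - 1*9/16 = I*sqrt(27349) - 9/16 = -9/16 + I*sqrt(27349)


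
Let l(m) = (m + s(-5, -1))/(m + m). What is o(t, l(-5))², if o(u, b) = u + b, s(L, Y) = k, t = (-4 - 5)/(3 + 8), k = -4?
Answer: 81/12100 ≈ 0.0066942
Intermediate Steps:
t = -9/11 ≈ -0.81818
s(L, Y) = -4
l(m) = (-4 + m)/(2*m) (l(m) = (m - 4)/(m + m) = (-4 + m)/((2*m)) = (-4 + m)*(1/(2*m)) = (-4 + m)/(2*m))
o(u, b) = b + u
o(t, l(-5))² = ((½)*(-4 - 5)/(-5) - 9/11)² = ((½)*(-⅕)*(-9) - 9/11)² = (9/10 - 9/11)² = (9/110)² = 81/12100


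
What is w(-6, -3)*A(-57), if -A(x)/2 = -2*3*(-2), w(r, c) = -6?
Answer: 144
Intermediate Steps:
A(x) = -24 (A(x) = -2*(-2*3)*(-2) = -(-12)*(-2) = -2*12 = -24)
w(-6, -3)*A(-57) = -6*(-24) = 144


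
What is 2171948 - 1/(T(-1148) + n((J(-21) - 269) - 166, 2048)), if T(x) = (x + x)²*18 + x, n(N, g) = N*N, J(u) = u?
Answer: 206543297686447/95095876 ≈ 2.1719e+6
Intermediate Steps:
n(N, g) = N²
T(x) = x + 72*x² (T(x) = (2*x)²*18 + x = (4*x²)*18 + x = 72*x² + x = x + 72*x²)
2171948 - 1/(T(-1148) + n((J(-21) - 269) - 166, 2048)) = 2171948 - 1/(-1148*(1 + 72*(-1148)) + ((-21 - 269) - 166)²) = 2171948 - 1/(-1148*(1 - 82656) + (-290 - 166)²) = 2171948 - 1/(-1148*(-82655) + (-456)²) = 2171948 - 1/(94887940 + 207936) = 2171948 - 1/95095876 = 206543297686447/95095876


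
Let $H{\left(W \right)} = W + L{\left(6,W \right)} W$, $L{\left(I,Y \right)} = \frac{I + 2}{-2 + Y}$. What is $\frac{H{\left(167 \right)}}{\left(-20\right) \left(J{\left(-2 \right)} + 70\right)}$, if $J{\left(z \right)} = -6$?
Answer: $- \frac{28891}{211200} \approx -0.13679$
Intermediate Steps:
$L{\left(I,Y \right)} = \frac{2 + I}{-2 + Y}$
$H{\left(W \right)} = W + \frac{8 W}{-2 + W}$ ($H{\left(W \right)} = W + \frac{2 + 6}{-2 + W} W = W + \frac{1}{-2 + W} 8 W = W + \frac{8}{-2 + W} W = W + \frac{8 W}{-2 + W}$)
$\frac{H{\left(167 \right)}}{\left(-20\right) \left(J{\left(-2 \right)} + 70\right)} = \frac{167 \frac{1}{-2 + 167} \left(6 + 167\right)}{\left(-20\right) \left(-6 + 70\right)} = \frac{167 \cdot \frac{1}{165} \cdot 173}{\left(-20\right) 64} = \frac{167 \cdot \frac{1}{165} \cdot 173}{-1280} = \frac{28891}{165} \left(- \frac{1}{1280}\right) = - \frac{28891}{211200}$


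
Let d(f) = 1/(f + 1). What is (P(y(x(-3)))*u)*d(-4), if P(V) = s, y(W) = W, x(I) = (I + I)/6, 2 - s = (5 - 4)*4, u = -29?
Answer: -58/3 ≈ -19.333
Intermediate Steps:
s = -2 (s = 2 - (5 - 4)*4 = 2 - 4 = -2)
x(I) = I/3 (x(I) = (2*I)*(⅙) = I/3)
P(V) = -2
d(f) = 1/(1 + f)
(P(y(x(-3)))*u)*d(-4) = (-2*(-29))/(1 - 4) = 58/(-3) = 58*(-⅓) = -58/3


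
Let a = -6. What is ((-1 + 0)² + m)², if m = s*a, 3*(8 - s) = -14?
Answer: 5625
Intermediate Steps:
s = 38/3 (s = 8 - ⅓*(-14) = 8 + 14/3 = 38/3 ≈ 12.667)
m = -76 (m = (38/3)*(-6) = -76)
((-1 + 0)² + m)² = ((-1 + 0)² - 76)² = ((-1)² - 76)² = (1 - 76)² = (-75)² = 5625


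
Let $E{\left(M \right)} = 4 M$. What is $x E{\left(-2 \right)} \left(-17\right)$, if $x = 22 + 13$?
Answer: $4760$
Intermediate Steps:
$x = 35$
$x E{\left(-2 \right)} \left(-17\right) = 35 \cdot 4 \left(-2\right) \left(-17\right) = 35 \left(-8\right) \left(-17\right) = \left(-280\right) \left(-17\right) = 4760$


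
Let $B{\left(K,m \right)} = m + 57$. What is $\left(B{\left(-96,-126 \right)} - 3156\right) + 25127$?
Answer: $21902$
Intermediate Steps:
$B{\left(K,m \right)} = 57 + m$
$\left(B{\left(-96,-126 \right)} - 3156\right) + 25127 = \left(\left(57 - 126\right) - 3156\right) + 25127 = \left(-69 - 3156\right) + 25127 = -3225 + 25127 = 21902$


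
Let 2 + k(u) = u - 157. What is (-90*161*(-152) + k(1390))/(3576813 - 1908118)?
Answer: 2203711/1668695 ≈ 1.3206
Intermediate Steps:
k(u) = -159 + u (k(u) = -2 + (u - 157) = -2 + (-157 + u) = -159 + u)
(-90*161*(-152) + k(1390))/(3576813 - 1908118) = (-90*161*(-152) + (-159 + 1390))/(3576813 - 1908118) = (-14490*(-152) + 1231)/1668695 = (2202480 + 1231)*(1/1668695) = 2203711*(1/1668695) = 2203711/1668695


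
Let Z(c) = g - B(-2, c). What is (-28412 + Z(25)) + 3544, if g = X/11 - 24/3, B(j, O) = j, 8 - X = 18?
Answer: -273624/11 ≈ -24875.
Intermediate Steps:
X = -10 (X = 8 - 1*18 = 8 - 18 = -10)
g = -98/11 (g = -10/11 - 24/3 = -10*1/11 - 24*⅓ = -10/11 - 8 = -98/11 ≈ -8.9091)
Z(c) = -76/11 (Z(c) = -98/11 - 1*(-2) = -98/11 + 2 = -76/11)
(-28412 + Z(25)) + 3544 = (-28412 - 76/11) + 3544 = -312608/11 + 3544 = -273624/11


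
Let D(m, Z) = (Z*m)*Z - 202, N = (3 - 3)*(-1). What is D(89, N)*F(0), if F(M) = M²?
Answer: 0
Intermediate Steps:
N = 0 (N = 0*(-1) = 0)
D(m, Z) = -202 + m*Z² (D(m, Z) = m*Z² - 202 = -202 + m*Z²)
D(89, N)*F(0) = (-202 + 89*0²)*0² = (-202 + 89*0)*0 = (-202 + 0)*0 = -202*0 = 0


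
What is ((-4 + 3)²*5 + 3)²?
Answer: 64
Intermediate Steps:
((-4 + 3)²*5 + 3)² = ((-1)²*5 + 3)² = (1*5 + 3)² = (5 + 3)² = 8² = 64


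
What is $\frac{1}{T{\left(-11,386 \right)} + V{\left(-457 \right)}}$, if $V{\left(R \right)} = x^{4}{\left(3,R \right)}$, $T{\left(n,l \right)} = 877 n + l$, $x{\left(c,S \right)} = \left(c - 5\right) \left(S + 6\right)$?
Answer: $\frac{1}{661951459555} \approx 1.5107 \cdot 10^{-12}$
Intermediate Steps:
$x{\left(c,S \right)} = \left(-5 + c\right) \left(6 + S\right)$
$T{\left(n,l \right)} = l + 877 n$
$V{\left(R \right)} = \left(-12 - 2 R\right)^{4}$ ($V{\left(R \right)} = \left(-30 - 5 R + 6 \cdot 3 + R 3\right)^{4} = \left(-30 - 5 R + 18 + 3 R\right)^{4} = \left(-12 - 2 R\right)^{4}$)
$\frac{1}{T{\left(-11,386 \right)} + V{\left(-457 \right)}} = \frac{1}{\left(386 + 877 \left(-11\right)\right) + 16 \left(6 - 457\right)^{4}} = \frac{1}{\left(386 - 9647\right) + 16 \left(-451\right)^{4}} = \frac{1}{-9261 + 16 \cdot 41371966801} = \frac{1}{-9261 + 661951468816} = \frac{1}{661951459555}$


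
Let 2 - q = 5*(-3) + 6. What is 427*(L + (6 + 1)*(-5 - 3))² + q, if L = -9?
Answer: 1804086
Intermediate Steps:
q = 11 (q = 2 - (5*(-3) + 6) = 2 - (-15 + 6) = 2 - 1*(-9) = 2 + 9 = 11)
427*(L + (6 + 1)*(-5 - 3))² + q = 427*(-9 + (6 + 1)*(-5 - 3))² + 11 = 427*(-9 + 7*(-8))² + 11 = 427*(-9 - 56)² + 11 = 427*(-65)² + 11 = 427*4225 + 11 = 1804075 + 11 = 1804086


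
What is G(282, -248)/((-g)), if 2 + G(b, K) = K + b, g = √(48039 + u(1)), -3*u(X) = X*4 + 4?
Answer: -32*√8823/20587 ≈ -0.14600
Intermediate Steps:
u(X) = -4/3 - 4*X/3 (u(X) = -(X*4 + 4)/3 = -(4*X + 4)/3 = -(4 + 4*X)/3 = -4/3 - 4*X/3)
g = 7*√8823/3 (g = √(48039 + (-4/3 - 4/3*1)) = √(48039 + (-4/3 - 4/3)) = √(48039 - 8/3) = √(144109/3) = 7*√8823/3 ≈ 219.17)
G(b, K) = -2 + K + b (G(b, K) = -2 + (K + b) = -2 + K + b)
G(282, -248)/((-g)) = (-2 - 248 + 282)/((-7*√8823/3)) = 32/((-7*√8823/3)) = 32*(-√8823/20587) = -32*√8823/20587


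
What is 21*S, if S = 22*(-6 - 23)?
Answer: -13398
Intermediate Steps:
S = -638 (S = 22*(-29) = -638)
21*S = 21*(-638) = -13398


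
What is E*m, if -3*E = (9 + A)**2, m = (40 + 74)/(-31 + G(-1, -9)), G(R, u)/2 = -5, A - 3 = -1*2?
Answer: 3800/41 ≈ 92.683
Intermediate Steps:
A = 1 (A = 3 - 1*2 = 3 - 2 = 1)
G(R, u) = -10 (G(R, u) = 2*(-5) = -10)
m = -114/41 (m = (40 + 74)/(-31 - 10) = 114/(-41) = 114*(-1/41) = -114/41 ≈ -2.7805)
E = -100/3 (E = -(9 + 1)**2/3 = -1/3*10**2 = -1/3*100 = -100/3 ≈ -33.333)
E*m = -100/3*(-114/41) = 3800/41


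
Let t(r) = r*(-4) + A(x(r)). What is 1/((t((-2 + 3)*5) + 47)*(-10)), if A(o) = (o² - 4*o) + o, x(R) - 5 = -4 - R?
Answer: -1/550 ≈ -0.0018182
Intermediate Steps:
x(R) = 1 - R (x(R) = 5 + (-4 - R) = 1 - R)
A(o) = o² - 3*o
t(r) = -4*r + (1 - r)*(-2 - r) (t(r) = r*(-4) + (1 - r)*(-3 + (1 - r)) = -4*r + (1 - r)*(-2 - r))
1/((t((-2 + 3)*5) + 47)*(-10)) = 1/(((-2 + ((-2 + 3)*5)² - 3*(-2 + 3)*5) + 47)*(-10)) = 1/(((-2 + (1*5)² - 3*5) + 47)*(-10)) = 1/(((-2 + 5² - 3*5) + 47)*(-10)) = 1/(((-2 + 25 - 15) + 47)*(-10)) = 1/((8 + 47)*(-10)) = 1/(55*(-10)) = 1/(-550) = -1/550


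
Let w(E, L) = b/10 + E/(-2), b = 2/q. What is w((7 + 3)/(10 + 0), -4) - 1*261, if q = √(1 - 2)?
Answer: -523/2 - I/5 ≈ -261.5 - 0.2*I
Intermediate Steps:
q = I (q = √(-1) = I ≈ 1.0*I)
b = -2*I (b = 2/I = 2*(-I) = -2*I ≈ -2.0*I)
w(E, L) = -E/2 - I/5 (w(E, L) = -2*I/10 + E/(-2) = -2*I*(⅒) + E*(-½) = -I/5 - E/2 = -E/2 - I/5)
w((7 + 3)/(10 + 0), -4) - 1*261 = (-(7 + 3)/(2*(10 + 0)) - I/5) - 1*261 = (-5/10 - I/5) - 261 = (-½*1 - I/5) - 261 = (-½ - I/5) - 261 = -523/2 - I/5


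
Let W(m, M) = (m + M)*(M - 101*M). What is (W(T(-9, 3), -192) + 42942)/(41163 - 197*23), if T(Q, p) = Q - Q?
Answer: -1821729/18316 ≈ -99.461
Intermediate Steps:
T(Q, p) = 0
W(m, M) = -100*M*(M + m) (W(m, M) = (M + m)*(-100*M) = -100*M*(M + m))
(W(T(-9, 3), -192) + 42942)/(41163 - 197*23) = (-100*(-192)*(-192 + 0) + 42942)/(41163 - 197*23) = (-100*(-192)*(-192) + 42942)/(41163 - 4531) = (-3686400 + 42942)/36632 = -3643458*1/36632 = -1821729/18316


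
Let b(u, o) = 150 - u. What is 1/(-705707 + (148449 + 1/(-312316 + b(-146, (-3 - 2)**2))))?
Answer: -312020/173875641161 ≈ -1.7945e-6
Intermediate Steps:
1/(-705707 + (148449 + 1/(-312316 + b(-146, (-3 - 2)**2)))) = 1/(-705707 + (148449 + 1/(-312316 + (150 - 1*(-146))))) = 1/(-705707 + (148449 + 1/(-312316 + (150 + 146)))) = 1/(-705707 + (148449 + 1/(-312316 + 296))) = 1/(-705707 + (148449 + 1/(-312020))) = 1/(-705707 + (148449 - 1/312020)) = 1/(-705707 + 46319056979/312020) = 1/(-173875641161/312020) = -312020/173875641161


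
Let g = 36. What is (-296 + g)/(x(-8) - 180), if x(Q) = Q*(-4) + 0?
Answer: 65/37 ≈ 1.7568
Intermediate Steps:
x(Q) = -4*Q (x(Q) = -4*Q + 0 = -4*Q)
(-296 + g)/(x(-8) - 180) = (-296 + 36)/(-4*(-8) - 180) = -260/(32 - 180) = -260/(-148) = -260*(-1/148) = 65/37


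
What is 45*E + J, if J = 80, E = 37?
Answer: 1745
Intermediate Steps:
45*E + J = 45*37 + 80 = 1665 + 80 = 1745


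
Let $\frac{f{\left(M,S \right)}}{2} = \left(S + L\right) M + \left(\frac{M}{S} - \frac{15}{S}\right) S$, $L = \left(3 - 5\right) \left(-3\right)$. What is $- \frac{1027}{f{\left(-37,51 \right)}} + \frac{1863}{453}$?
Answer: $\frac{2839039}{652622} \approx 4.3502$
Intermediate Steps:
$L = 6$ ($L = \left(-2\right) \left(-3\right) = 6$)
$f{\left(M,S \right)} = 2 M \left(6 + S\right) + 2 S \left(- \frac{15}{S} + \frac{M}{S}\right)$ ($f{\left(M,S \right)} = 2 \left(\left(S + 6\right) M + \left(\frac{M}{S} - \frac{15}{S}\right) S\right) = 2 \left(\left(6 + S\right) M + \left(- \frac{15}{S} + \frac{M}{S}\right) S\right) = 2 \left(M \left(6 + S\right) + S \left(- \frac{15}{S} + \frac{M}{S}\right)\right) = 2 M \left(6 + S\right) + 2 S \left(- \frac{15}{S} + \frac{M}{S}\right)$)
$- \frac{1027}{f{\left(-37,51 \right)}} + \frac{1863}{453} = - \frac{1027}{-30 + 14 \left(-37\right) + 2 \left(-37\right) 51} + \frac{1863}{453} = - \frac{1027}{-30 - 518 - 3774} + 1863 \cdot \frac{1}{453} = - \frac{1027}{-4322} + \frac{621}{151} = \left(-1027\right) \left(- \frac{1}{4322}\right) + \frac{621}{151} = \frac{1027}{4322} + \frac{621}{151} = \frac{2839039}{652622}$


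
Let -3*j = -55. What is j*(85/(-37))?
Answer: -4675/111 ≈ -42.117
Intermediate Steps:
j = 55/3 (j = -⅓*(-55) = 55/3 ≈ 18.333)
j*(85/(-37)) = 55*(85/(-37))/3 = 55*(85*(-1/37))/3 = (55/3)*(-85/37) = -4675/111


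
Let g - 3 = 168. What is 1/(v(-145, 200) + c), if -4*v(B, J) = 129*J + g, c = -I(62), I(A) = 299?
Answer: -4/27167 ≈ -0.00014724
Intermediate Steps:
g = 171 (g = 3 + 168 = 171)
c = -299 (c = -1*299 = -299)
v(B, J) = -171/4 - 129*J/4 (v(B, J) = -(129*J + 171)/4 = -(171 + 129*J)/4 = -171/4 - 129*J/4)
1/(v(-145, 200) + c) = 1/((-171/4 - 129/4*200) - 299) = 1/((-171/4 - 6450) - 299) = 1/(-25971/4 - 299) = 1/(-27167/4) = -4/27167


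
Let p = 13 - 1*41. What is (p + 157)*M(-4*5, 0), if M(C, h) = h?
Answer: 0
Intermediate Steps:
p = -28 (p = 13 - 41 = -28)
(p + 157)*M(-4*5, 0) = (-28 + 157)*0 = 129*0 = 0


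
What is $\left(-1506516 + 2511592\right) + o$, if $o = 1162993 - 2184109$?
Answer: $-16040$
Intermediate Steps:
$o = -1021116$ ($o = 1162993 - 2184109 = -1021116$)
$\left(-1506516 + 2511592\right) + o = \left(-1506516 + 2511592\right) - 1021116 = 1005076 - 1021116 = -16040$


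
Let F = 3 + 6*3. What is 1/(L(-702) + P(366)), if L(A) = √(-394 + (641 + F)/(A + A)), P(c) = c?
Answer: 256932/94314031 - 3*I*√21599682/94314031 ≈ 0.0027242 - 0.00014783*I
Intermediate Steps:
F = 21 (F = 3 + 18 = 21)
L(A) = √(-394 + 331/A) (L(A) = √(-394 + (641 + 21)/(A + A)) = √(-394 + 662/((2*A))) = √(-394 + 662*(1/(2*A))) = √(-394 + 331/A))
1/(L(-702) + P(366)) = 1/(√(-394 + 331/(-702)) + 366) = 1/(√(-394 + 331*(-1/702)) + 366) = 1/(√(-394 - 331/702) + 366) = 1/(√(-276919/702) + 366) = 1/(I*√21599682/234 + 366) = 1/(366 + I*√21599682/234)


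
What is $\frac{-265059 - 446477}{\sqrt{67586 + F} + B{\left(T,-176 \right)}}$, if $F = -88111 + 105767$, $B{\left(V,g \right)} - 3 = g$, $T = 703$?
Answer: $- \frac{123095728}{55313} - \frac{711536 \sqrt{85242}}{55313} \approx -5981.2$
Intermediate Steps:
$B{\left(V,g \right)} = 3 + g$
$F = 17656$
$\frac{-265059 - 446477}{\sqrt{67586 + F} + B{\left(T,-176 \right)}} = \frac{-265059 - 446477}{\sqrt{67586 + 17656} + \left(3 - 176\right)} = - \frac{711536}{\sqrt{85242} - 173} = - \frac{711536}{-173 + \sqrt{85242}}$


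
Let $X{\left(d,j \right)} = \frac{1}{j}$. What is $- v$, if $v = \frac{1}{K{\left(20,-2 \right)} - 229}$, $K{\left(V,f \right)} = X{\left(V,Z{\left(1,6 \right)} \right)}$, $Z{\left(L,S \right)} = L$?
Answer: $\frac{1}{228} \approx 0.004386$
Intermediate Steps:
$K{\left(V,f \right)} = 1$ ($K{\left(V,f \right)} = 1^{-1} = 1$)
$v = - \frac{1}{228}$ ($v = \frac{1}{1 - 229} = \frac{1}{-228} = - \frac{1}{228} \approx -0.004386$)
$- v = \left(-1\right) \left(- \frac{1}{228}\right) = \frac{1}{228}$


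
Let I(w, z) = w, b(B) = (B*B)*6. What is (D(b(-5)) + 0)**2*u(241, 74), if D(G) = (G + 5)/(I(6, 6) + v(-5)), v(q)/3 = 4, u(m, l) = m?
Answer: 5790025/324 ≈ 17870.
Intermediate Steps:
b(B) = 6*B**2 (b(B) = B**2*6 = 6*B**2)
v(q) = 12 (v(q) = 3*4 = 12)
D(G) = 5/18 + G/18 (D(G) = (G + 5)/(6 + 12) = (5 + G)/18 = (5 + G)*(1/18) = 5/18 + G/18)
(D(b(-5)) + 0)**2*u(241, 74) = ((5/18 + (6*(-5)**2)/18) + 0)**2*241 = ((5/18 + (6*25)/18) + 0)**2*241 = ((5/18 + (1/18)*150) + 0)**2*241 = ((5/18 + 25/3) + 0)**2*241 = (155/18 + 0)**2*241 = (155/18)**2*241 = (24025/324)*241 = 5790025/324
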